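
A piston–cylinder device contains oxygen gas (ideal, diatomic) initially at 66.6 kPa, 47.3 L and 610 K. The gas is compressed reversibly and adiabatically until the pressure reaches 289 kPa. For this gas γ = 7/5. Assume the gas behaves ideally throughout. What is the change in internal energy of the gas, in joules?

4100 J

n = P₁V₁/(RT₁) = 66.6×47.3/(8.314×610) = 0.621 mol.
Adiabatic: T₂/T₁ = (P₂/P₁)^((γ−1)/γ) ⇒ T₂ = 610×(4.34)^0.286 = 928 K; V₂ = 16.6 L.
For an ideal gas ΔU = nCvΔT with Cv = (5/2)R = 20.8 J/(mol·K).
ΔU = 0.621×20.8×(928−610) = 4100 J.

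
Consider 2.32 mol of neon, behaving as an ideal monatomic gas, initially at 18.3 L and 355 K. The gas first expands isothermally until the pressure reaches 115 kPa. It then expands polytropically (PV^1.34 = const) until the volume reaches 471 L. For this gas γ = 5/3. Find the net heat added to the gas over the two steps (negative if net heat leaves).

13100 J

P₁ = nRT₁/V₁ = 2.32×8.314×355/18.3 = 374 kPa.
Step 1 — Isothermal: T stays 355 K; PV = const ⇒ V₂ = 59.5 L, P₂ = 115 kPa.
ΔU = 0 (ideal gas, T constant).
W = nRT ln(V₂/V₁) = 2.32×8.314×355×ln(3.25) = 8080 J.
Q = ΔU + W = 8080 J.
State after step 1: P = 115 kPa, V = 59.5 L, T = 355 K.
Step 2 — Polytropic n=1.34: T₂ = T₁(V₁/V₂)^(n−1) = 355×(0.126)^0.34 = 176 K; P₂ = P₁(V₁/V₂)^n = 7.20 kPa.
W = (P₁V₁−P₂V₂)/(n−1) = (115×59.5−7.20×471)/0.34 = 10200 J.
ΔU = nCvΔT = 2.32×12.5×(176−355) = -5190 J.
Q = ΔU + W = 4980 J.
Net over both steps: W = 18200 J, Q = 13100 J, ΔU = -5190 J.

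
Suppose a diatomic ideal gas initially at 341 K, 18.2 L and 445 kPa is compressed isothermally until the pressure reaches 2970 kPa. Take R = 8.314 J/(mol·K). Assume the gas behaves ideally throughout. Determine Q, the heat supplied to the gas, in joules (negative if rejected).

-15400 J

n = P₁V₁/(RT₁) = 445×18.2/(8.314×341) = 2.86 mol.
Isothermal: T stays 341 K; PV = const ⇒ V₂ = 2.73 L, P₂ = 2970 kPa.
ΔU = 0 (ideal gas, T constant).
W = nRT ln(V₂/V₁) = 2.86×8.314×341×ln(0.150) = -15400 J.
Q = ΔU + W = -15400 J.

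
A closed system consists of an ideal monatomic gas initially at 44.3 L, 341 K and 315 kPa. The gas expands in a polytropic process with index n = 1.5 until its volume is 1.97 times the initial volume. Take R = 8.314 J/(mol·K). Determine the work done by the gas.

n = P₁V₁/(RT₁) = 315×44.3/(8.314×341) = 4.92 mol.
Polytropic n=1.5: T₂ = T₁(V₁/V₂)^(n−1) = 341×(0.508)^0.50 = 243 K; P₂ = P₁(V₁/V₂)^n = 114 kPa.
W = (P₁V₁−P₂V₂)/(n−1) = (315×44.3−114×87.3)/0.50 = 8020 J.

8020 J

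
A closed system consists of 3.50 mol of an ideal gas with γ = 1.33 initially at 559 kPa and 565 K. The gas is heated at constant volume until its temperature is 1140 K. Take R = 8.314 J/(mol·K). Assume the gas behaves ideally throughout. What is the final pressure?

V₁ = nRT₁/P₁ = 3.50×8.314×565/559 = 29.4 L.
Isochoric: V stays 29.4 L; P/T = const ⇒ T₂ = 1140 K, P₂ = 1130 kPa.

1130 kPa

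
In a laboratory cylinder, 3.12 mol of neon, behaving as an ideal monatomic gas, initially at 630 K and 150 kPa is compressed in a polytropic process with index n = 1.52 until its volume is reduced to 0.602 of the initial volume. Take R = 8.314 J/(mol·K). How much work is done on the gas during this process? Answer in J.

9490 J

V₁ = nRT₁/P₁ = 3.12×8.314×630/150 = 109 L.
Polytropic n=1.52: T₂ = T₁(V₁/V₂)^(n−1) = 630×(1.66)^0.52 = 820 K; P₂ = P₁(V₁/V₂)^n = 324 kPa.
W = (P₁V₁−P₂V₂)/(n−1) = (150×109−324×65.6)/0.52 = -9490 J.
Work done on the gas = −W_by = 9490 J.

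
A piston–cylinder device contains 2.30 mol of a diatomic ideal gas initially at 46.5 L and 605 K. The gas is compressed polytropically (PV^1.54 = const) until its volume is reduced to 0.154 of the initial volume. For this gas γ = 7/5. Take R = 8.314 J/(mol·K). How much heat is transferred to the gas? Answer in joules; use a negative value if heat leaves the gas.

P₁ = nRT₁/V₁ = 2.30×8.314×605/46.5 = 249 kPa.
Polytropic n=1.54: T₂ = T₁(V₁/V₂)^(n−1) = 605×(6.49)^0.54 = 1660 K; P₂ = P₁(V₁/V₂)^n = 4440 kPa.
W = (P₁V₁−P₂V₂)/(n−1) = (249×46.5−4440×7.16)/0.54 = -37400 J.
ΔU = nCvΔT = 2.30×20.8×(1660−605) = 50500 J.
Q = ΔU + W = 13100 J.

13100 J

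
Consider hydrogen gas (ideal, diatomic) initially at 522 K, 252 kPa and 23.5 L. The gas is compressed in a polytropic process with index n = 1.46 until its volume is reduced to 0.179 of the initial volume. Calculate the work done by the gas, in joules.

-15500 J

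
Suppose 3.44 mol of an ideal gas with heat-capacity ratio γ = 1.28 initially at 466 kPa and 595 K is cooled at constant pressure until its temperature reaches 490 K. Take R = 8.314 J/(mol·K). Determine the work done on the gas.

3000 J

V₁ = nRT₁/P₁ = 3.44×8.314×595/466 = 36.5 L.
Isobaric: P stays 466 kPa; V/T = const ⇒ T₂ = 490 K, V₂ = 30.1 L.
W = PΔV = 466×(30.1−36.5) kPa·L = -3000 J.
Work done on the gas = −W_by = 3000 J.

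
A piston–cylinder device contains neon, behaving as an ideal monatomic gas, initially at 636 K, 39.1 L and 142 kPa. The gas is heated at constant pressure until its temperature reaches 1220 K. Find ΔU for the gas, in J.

7650 J

n = P₁V₁/(RT₁) = 142×39.1/(8.314×636) = 1.05 mol.
Isobaric: P stays 142 kPa; V/T = const ⇒ T₂ = 1220 K, V₂ = 75.0 L.
For an ideal gas ΔU = nCvΔT with Cv = (3/2)R = 12.5 J/(mol·K).
ΔU = 1.05×12.5×(1220−636) = 7650 J.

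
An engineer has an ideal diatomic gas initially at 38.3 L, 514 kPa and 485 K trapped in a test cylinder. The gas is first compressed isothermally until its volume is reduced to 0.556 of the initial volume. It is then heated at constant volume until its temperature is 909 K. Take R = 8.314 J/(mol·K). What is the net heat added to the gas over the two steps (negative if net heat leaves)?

31500 J

n = P₁V₁/(RT₁) = 514×38.3/(8.314×485) = 4.88 mol.
Step 1 — Isothermal: T stays 485 K; PV = const ⇒ V₂ = 21.3 L, P₂ = 924 kPa.
ΔU = 0 (ideal gas, T constant).
W = nRT ln(V₂/V₁) = 4.88×8.314×485×ln(0.556) = -11600 J.
Q = ΔU + W = -11600 J.
State after step 1: P = 924 kPa, V = 21.3 L, T = 485 K.
Step 2 — Isochoric: V stays 21.3 L; P/T = const ⇒ T₂ = 909 K, P₂ = 1730 kPa.
W = 0 (no volume change).
ΔU = nCvΔT = 4.88×20.8×(909−485) = 43000 J.
Q = ΔU = 43000 J.
Net over both steps: W = -11600 J, Q = 31500 J, ΔU = 43000 J.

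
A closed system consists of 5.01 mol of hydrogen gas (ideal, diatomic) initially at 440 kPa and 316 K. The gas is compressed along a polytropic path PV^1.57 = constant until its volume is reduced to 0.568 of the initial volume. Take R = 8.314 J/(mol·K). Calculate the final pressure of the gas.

1070 kPa

V₁ = nRT₁/P₁ = 5.01×8.314×316/440 = 29.9 L.
Polytropic n=1.57: T₂ = T₁(V₁/V₂)^(n−1) = 316×(1.76)^0.57 = 436 K; P₂ = P₁(V₁/V₂)^n = 1070 kPa.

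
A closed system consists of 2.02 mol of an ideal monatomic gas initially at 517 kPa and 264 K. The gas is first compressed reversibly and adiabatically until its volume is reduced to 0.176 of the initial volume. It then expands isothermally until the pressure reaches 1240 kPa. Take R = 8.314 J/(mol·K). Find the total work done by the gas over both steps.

V₁ = nRT₁/P₁ = 2.02×8.314×264/517 = 8.58 L.
Step 1 — Adiabatic: TV^(γ−1) = const ⇒ T₂ = 264×(5.68)^0.667 = 841 K; PV^γ = const ⇒ P₂ = 9350 kPa.
ΔU = nCvΔT = 2.02×12.5×(841−264) = 14500 J.
Q = 0 for an adiabatic process, so W = −ΔU = -14500 J.
State after step 1: P = 9350 kPa, V = 1.51 L, T = 841 K.
Step 2 — Isothermal: T stays 841 K; PV = const ⇒ V₂ = 11.4 L, P₂ = 1240 kPa.
ΔU = 0 (ideal gas, T constant).
W = nRT ln(V₂/V₁) = 2.02×8.314×841×ln(7.54) = 28500 J.
Q = ΔU + W = 28500 J.
Net over both steps: W = 14000 J, Q = 28500 J, ΔU = 14500 J.

14000 J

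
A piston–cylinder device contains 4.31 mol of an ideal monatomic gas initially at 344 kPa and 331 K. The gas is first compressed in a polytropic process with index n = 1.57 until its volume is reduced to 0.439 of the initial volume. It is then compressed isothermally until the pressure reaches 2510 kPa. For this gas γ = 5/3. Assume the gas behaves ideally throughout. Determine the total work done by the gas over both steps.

-25600 J

V₁ = nRT₁/P₁ = 4.31×8.314×331/344 = 34.5 L.
Step 1 — Polytropic n=1.57: T₂ = T₁(V₁/V₂)^(n−1) = 331×(2.28)^0.57 = 529 K; P₂ = P₁(V₁/V₂)^n = 1250 kPa.
W = (P₁V₁−P₂V₂)/(n−1) = (344×34.5−1250×15.1)/0.57 = -12500 J.
ΔU = nCvΔT = 4.31×12.5×(529−331) = 10700 J.
Q = ΔU + W = -1810 J.
State after step 1: P = 1250 kPa, V = 15.1 L, T = 529 K.
Step 2 — Isothermal: T stays 529 K; PV = const ⇒ V₂ = 7.56 L, P₂ = 2510 kPa.
ΔU = 0 (ideal gas, T constant).
W = nRT ln(V₂/V₁) = 4.31×8.314×529×ln(0.499) = -13200 J.
Q = ΔU + W = -13200 J.
Net over both steps: W = -25600 J, Q = -15000 J, ΔU = 10700 J.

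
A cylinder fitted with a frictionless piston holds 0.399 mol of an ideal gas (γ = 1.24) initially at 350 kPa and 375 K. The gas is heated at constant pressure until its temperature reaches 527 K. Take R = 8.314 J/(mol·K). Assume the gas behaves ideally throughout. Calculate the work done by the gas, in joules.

504 J

V₁ = nRT₁/P₁ = 0.399×8.314×375/350 = 3.55 L.
Isobaric: P stays 350 kPa; V/T = const ⇒ T₂ = 527 K, V₂ = 4.99 L.
W = PΔV = 350×(4.99−3.55) kPa·L = 504 J.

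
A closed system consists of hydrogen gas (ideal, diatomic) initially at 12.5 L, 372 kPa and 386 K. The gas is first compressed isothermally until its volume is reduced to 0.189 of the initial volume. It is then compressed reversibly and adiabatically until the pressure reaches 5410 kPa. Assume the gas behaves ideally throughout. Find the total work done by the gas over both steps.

-11600 J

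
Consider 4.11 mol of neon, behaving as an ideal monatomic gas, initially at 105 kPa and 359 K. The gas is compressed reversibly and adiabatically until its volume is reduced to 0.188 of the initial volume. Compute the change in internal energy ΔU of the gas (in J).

37700 J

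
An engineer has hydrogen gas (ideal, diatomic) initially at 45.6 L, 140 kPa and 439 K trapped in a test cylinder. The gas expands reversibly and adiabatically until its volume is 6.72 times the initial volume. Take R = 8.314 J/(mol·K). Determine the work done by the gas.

8510 J

n = P₁V₁/(RT₁) = 140×45.6/(8.314×439) = 1.75 mol.
Adiabatic: TV^(γ−1) = const ⇒ T₂ = 439×(0.149)^0.400 = 205 K; PV^γ = const ⇒ P₂ = 9.72 kPa.
ΔU = nCvΔT = 1.75×20.8×(205−439) = -8510 J.
Q = 0 for an adiabatic process, so W = −ΔU = 8510 J.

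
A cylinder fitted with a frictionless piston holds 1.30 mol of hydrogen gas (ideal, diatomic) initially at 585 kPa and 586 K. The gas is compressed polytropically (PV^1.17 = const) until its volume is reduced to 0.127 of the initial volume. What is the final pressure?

6540 kPa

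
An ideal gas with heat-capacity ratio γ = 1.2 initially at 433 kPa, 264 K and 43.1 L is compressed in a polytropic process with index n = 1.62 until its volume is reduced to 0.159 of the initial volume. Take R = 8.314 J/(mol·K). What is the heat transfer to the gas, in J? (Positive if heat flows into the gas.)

n = P₁V₁/(RT₁) = 433×43.1/(8.314×264) = 8.50 mol.
Polytropic n=1.62: T₂ = T₁(V₁/V₂)^(n−1) = 264×(6.29)^0.62 = 826 K; P₂ = P₁(V₁/V₂)^n = 8520 kPa.
W = (P₁V₁−P₂V₂)/(n−1) = (433×43.1−8520×6.85)/0.62 = -64000 J.
ΔU = nCvΔT = 8.50×41.6×(826−264) = 198000 J.
Q = ΔU + W = 134000 J.

134000 J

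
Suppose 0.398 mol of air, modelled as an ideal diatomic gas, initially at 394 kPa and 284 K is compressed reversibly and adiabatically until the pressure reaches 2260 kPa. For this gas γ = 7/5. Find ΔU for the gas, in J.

V₁ = nRT₁/P₁ = 0.398×8.314×284/394 = 2.39 L.
Adiabatic: T₂/T₁ = (P₂/P₁)^((γ−1)/γ) ⇒ T₂ = 284×(5.74)^0.286 = 468 K; V₂ = 0.685 L.
For an ideal gas ΔU = nCvΔT with Cv = (5/2)R = 20.8 J/(mol·K).
ΔU = 0.398×20.8×(468−284) = 1520 J.

1520 J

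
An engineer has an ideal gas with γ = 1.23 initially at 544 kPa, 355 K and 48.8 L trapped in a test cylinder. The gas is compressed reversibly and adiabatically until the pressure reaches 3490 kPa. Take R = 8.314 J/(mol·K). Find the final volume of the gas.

10.8 L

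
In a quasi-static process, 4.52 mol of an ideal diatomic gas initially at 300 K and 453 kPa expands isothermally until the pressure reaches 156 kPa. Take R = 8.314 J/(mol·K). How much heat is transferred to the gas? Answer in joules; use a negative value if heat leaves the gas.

V₁ = nRT₁/P₁ = 4.52×8.314×300/453 = 24.9 L.
Isothermal: T stays 300 K; PV = const ⇒ V₂ = 72.3 L, P₂ = 156 kPa.
ΔU = 0 (ideal gas, T constant).
W = nRT ln(V₂/V₁) = 4.52×8.314×300×ln(2.90) = 12000 J.
Q = ΔU + W = 12000 J.

12000 J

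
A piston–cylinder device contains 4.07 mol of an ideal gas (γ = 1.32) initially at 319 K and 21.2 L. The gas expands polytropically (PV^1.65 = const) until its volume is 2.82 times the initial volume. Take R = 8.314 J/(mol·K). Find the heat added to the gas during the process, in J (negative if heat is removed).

-8400 J

P₁ = nRT₁/V₁ = 4.07×8.314×319/21.2 = 509 kPa.
Polytropic n=1.65: T₂ = T₁(V₁/V₂)^(n−1) = 319×(0.355)^0.65 = 163 K; P₂ = P₁(V₁/V₂)^n = 92.0 kPa.
W = (P₁V₁−P₂V₂)/(n−1) = (509×21.2−92.0×59.8)/0.65 = 8140 J.
ΔU = nCvΔT = 4.07×26.0×(163−319) = -16500 J.
Q = ΔU + W = -8400 J.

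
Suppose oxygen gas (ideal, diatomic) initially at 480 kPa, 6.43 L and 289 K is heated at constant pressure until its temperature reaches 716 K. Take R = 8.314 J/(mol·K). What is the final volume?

15.9 L

Isobaric: P stays 480 kPa; V/T = const ⇒ T₂ = 716 K, V₂ = 15.9 L.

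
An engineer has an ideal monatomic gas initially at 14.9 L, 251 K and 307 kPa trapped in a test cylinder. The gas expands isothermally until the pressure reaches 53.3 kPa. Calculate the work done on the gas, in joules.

n = P₁V₁/(RT₁) = 307×14.9/(8.314×251) = 2.19 mol.
Isothermal: T stays 251 K; PV = const ⇒ V₂ = 85.8 L, P₂ = 53.3 kPa.
W = nRT ln(V₂/V₁) = 2.19×8.314×251×ln(5.76) = 8010 J.
Work done on the gas = −W_by = -8010 J.

-8010 J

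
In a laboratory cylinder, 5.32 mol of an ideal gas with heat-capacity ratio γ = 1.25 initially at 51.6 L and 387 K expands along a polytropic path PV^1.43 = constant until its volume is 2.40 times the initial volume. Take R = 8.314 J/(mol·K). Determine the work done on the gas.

-12500 J

P₁ = nRT₁/V₁ = 5.32×8.314×387/51.6 = 332 kPa.
Polytropic n=1.43: T₂ = T₁(V₁/V₂)^(n−1) = 387×(0.417)^0.43 = 266 K; P₂ = P₁(V₁/V₂)^n = 94.9 kPa.
W = (P₁V₁−P₂V₂)/(n−1) = (332×51.6−94.9×124)/0.43 = 12500 J.
Work done on the gas = −W_by = -12500 J.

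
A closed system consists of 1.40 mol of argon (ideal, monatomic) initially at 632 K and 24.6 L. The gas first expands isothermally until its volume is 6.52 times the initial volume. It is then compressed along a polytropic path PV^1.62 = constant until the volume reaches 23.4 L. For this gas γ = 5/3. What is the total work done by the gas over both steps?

-13500 J

P₁ = nRT₁/V₁ = 1.40×8.314×632/24.6 = 299 kPa.
Step 1 — Isothermal: T stays 632 K; PV = const ⇒ V₂ = 160 L, P₂ = 45.9 kPa.
ΔU = 0 (ideal gas, T constant).
W = nRT ln(V₂/V₁) = 1.40×8.314×632×ln(6.52) = 13800 J.
Q = ΔU + W = 13800 J.
State after step 1: P = 45.9 kPa, V = 160 L, T = 632 K.
Step 2 — Polytropic n=1.62: T₂ = T₁(V₁/V₂)^(n−1) = 632×(6.85)^0.62 = 2080 K; P₂ = P₁(V₁/V₂)^n = 1040 kPa.
W = (P₁V₁−P₂V₂)/(n−1) = (45.9×160−1040×23.4)/0.62 = -27300 J.
ΔU = nCvΔT = 1.40×12.5×(2080−632) = 25400 J.
Q = ΔU + W = -1910 J.
Net over both steps: W = -13500 J, Q = 11900 J, ΔU = 25400 J.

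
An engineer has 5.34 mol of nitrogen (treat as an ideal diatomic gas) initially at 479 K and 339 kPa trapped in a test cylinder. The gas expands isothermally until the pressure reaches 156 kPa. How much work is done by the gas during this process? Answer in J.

16500 J

V₁ = nRT₁/P₁ = 5.34×8.314×479/339 = 62.7 L.
Isothermal: T stays 479 K; PV = const ⇒ V₂ = 136 L, P₂ = 156 kPa.
W = nRT ln(V₂/V₁) = 5.34×8.314×479×ln(2.17) = 16500 J.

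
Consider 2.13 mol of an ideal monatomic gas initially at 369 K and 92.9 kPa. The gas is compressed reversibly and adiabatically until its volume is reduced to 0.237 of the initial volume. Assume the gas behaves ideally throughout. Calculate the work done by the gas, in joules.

-15800 J

V₁ = nRT₁/P₁ = 2.13×8.314×369/92.9 = 70.3 L.
Adiabatic: TV^(γ−1) = const ⇒ T₂ = 369×(4.22)^0.667 = 964 K; PV^γ = const ⇒ P₂ = 1020 kPa.
ΔU = nCvΔT = 2.13×12.5×(964−369) = 15800 J.
Q = 0 for an adiabatic process, so W = −ΔU = -15800 J.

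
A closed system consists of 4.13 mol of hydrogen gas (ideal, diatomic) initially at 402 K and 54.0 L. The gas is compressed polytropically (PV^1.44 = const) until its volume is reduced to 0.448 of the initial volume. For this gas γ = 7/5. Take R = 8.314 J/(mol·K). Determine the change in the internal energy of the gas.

P₁ = nRT₁/V₁ = 4.13×8.314×402/54.0 = 256 kPa.
Polytropic n=1.44: T₂ = T₁(V₁/V₂)^(n−1) = 402×(2.23)^0.44 = 572 K; P₂ = P₁(V₁/V₂)^n = 812 kPa.
For an ideal gas ΔU = nCvΔT with Cv = (5/2)R = 20.8 J/(mol·K).
ΔU = 4.13×20.8×(572−402) = 14600 J.

14600 J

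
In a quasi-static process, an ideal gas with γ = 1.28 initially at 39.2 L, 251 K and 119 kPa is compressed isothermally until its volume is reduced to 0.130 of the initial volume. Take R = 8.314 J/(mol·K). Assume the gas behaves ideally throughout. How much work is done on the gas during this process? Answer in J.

n = P₁V₁/(RT₁) = 119×39.2/(8.314×251) = 2.24 mol.
Isothermal: T stays 251 K; PV = const ⇒ V₂ = 5.10 L, P₂ = 915 kPa.
W = nRT ln(V₂/V₁) = 2.24×8.314×251×ln(0.130) = -9520 J.
Work done on the gas = −W_by = 9520 J.

9520 J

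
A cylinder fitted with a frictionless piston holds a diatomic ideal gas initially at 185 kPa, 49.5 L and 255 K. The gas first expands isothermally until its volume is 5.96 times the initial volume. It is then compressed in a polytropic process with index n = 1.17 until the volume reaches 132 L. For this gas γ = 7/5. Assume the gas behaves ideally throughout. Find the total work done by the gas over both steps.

n = P₁V₁/(RT₁) = 185×49.5/(8.314×255) = 4.32 mol.
Step 1 — Isothermal: T stays 255 K; PV = const ⇒ V₂ = 295 L, P₂ = 31.0 kPa.
ΔU = 0 (ideal gas, T constant).
W = nRT ln(V₂/V₁) = 4.32×8.314×255×ln(5.96) = 16300 J.
Q = ΔU + W = 16300 J.
State after step 1: P = 31.0 kPa, V = 295 L, T = 255 K.
Step 2 — Polytropic n=1.17: T₂ = T₁(V₁/V₂)^(n−1) = 255×(2.23)^0.17 = 292 K; P₂ = P₁(V₁/V₂)^n = 79.5 kPa.
W = (P₁V₁−P₂V₂)/(n−1) = (31.0×295−79.5×132)/0.17 = -7890 J.
ΔU = nCvΔT = 4.32×20.8×(292−255) = 3350 J.
Q = ΔU + W = -4540 J.
Net over both steps: W = 8450 J, Q = 11800 J, ΔU = 3350 J.

8450 J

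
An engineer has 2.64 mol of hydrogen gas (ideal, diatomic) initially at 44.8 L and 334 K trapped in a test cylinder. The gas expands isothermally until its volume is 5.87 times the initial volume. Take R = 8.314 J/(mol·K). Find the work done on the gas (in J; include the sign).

-13000 J

P₁ = nRT₁/V₁ = 2.64×8.314×334/44.8 = 164 kPa.
Isothermal: T stays 334 K; PV = const ⇒ V₂ = 263 L, P₂ = 27.9 kPa.
W = nRT ln(V₂/V₁) = 2.64×8.314×334×ln(5.87) = 13000 J.
Work done on the gas = −W_by = -13000 J.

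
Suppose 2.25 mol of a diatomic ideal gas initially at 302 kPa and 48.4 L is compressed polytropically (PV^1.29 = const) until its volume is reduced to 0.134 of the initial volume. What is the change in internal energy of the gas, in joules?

T₁ = P₁V₁/(nR) = 302×48.4/(2.25×8.314) = 781 K.
Polytropic n=1.29: T₂ = T₁(V₁/V₂)^(n−1) = 781×(7.46)^0.29 = 1400 K; P₂ = P₁(V₁/V₂)^n = 4040 kPa.
For an ideal gas ΔU = nCvΔT with Cv = (5/2)R = 20.8 J/(mol·K).
ΔU = 2.25×20.8×(1400−781) = 28900 J.

28900 J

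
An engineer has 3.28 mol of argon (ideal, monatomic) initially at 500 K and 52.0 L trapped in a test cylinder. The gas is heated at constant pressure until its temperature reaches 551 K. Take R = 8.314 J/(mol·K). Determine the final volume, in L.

P₁ = nRT₁/V₁ = 3.28×8.314×500/52.0 = 262 kPa.
Isobaric: P stays 262 kPa; V/T = const ⇒ T₂ = 551 K, V₂ = 57.3 L.

57.3 L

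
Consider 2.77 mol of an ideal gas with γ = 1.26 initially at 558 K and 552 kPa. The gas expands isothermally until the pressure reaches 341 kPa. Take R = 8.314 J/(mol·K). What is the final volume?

37.7 L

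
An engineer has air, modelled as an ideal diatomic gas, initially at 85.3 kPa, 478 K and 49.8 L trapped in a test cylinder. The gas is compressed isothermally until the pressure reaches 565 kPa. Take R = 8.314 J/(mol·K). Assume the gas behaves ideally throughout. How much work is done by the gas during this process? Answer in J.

-8030 J

n = P₁V₁/(RT₁) = 85.3×49.8/(8.314×478) = 1.07 mol.
Isothermal: T stays 478 K; PV = const ⇒ V₂ = 7.52 L, P₂ = 565 kPa.
W = nRT ln(V₂/V₁) = 1.07×8.314×478×ln(0.151) = -8030 J.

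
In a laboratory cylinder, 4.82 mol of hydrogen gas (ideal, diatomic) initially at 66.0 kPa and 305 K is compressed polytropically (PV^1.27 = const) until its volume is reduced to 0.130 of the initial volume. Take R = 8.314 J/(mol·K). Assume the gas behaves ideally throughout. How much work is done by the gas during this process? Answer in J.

-33300 J

V₁ = nRT₁/P₁ = 4.82×8.314×305/66.0 = 185 L.
Polytropic n=1.27: T₂ = T₁(V₁/V₂)^(n−1) = 305×(7.69)^0.27 = 529 K; P₂ = P₁(V₁/V₂)^n = 881 kPa.
W = (P₁V₁−P₂V₂)/(n−1) = (66.0×185−881×24.1)/0.27 = -33300 J.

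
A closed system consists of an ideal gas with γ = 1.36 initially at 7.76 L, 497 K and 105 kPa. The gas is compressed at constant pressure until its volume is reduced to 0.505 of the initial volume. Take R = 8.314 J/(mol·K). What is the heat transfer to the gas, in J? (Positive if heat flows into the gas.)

n = P₁V₁/(RT₁) = 105×7.76/(8.314×497) = 0.197 mol.
Isobaric: P stays 105 kPa; V/T = const ⇒ T₂ = 251 K, V₂ = 3.92 L.
W = PΔV = 105×(3.92−7.76) kPa·L = -403 J.
ΔU = nCvΔT = 0.197×23.1×(251−497) = -1120 J.
Q = ΔU + W = nCpΔT = -1520 J.

-1520 J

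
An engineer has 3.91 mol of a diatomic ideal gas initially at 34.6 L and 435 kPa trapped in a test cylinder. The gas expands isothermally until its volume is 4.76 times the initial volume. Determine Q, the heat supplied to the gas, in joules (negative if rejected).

T₁ = P₁V₁/(nR) = 435×34.6/(3.91×8.314) = 463 K.
Isothermal: T stays 463 K; PV = const ⇒ V₂ = 165 L, P₂ = 91.4 kPa.
ΔU = 0 (ideal gas, T constant).
W = nRT ln(V₂/V₁) = 3.91×8.314×463×ln(4.76) = 23500 J.
Q = ΔU + W = 23500 J.

23500 J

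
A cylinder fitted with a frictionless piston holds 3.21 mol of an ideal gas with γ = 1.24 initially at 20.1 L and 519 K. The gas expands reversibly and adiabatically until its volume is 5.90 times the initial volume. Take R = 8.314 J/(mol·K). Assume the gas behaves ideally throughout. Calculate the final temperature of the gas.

P₁ = nRT₁/V₁ = 3.21×8.314×519/20.1 = 689 kPa.
Adiabatic: TV^(γ−1) = const ⇒ T₂ = 519×(0.169)^0.240 = 339 K; PV^γ = const ⇒ P₂ = 76.3 kPa.

339 K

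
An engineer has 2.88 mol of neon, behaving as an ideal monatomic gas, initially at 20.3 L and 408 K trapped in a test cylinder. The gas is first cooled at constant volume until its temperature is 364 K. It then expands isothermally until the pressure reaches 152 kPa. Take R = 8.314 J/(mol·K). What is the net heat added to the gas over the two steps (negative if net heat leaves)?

7470 J

P₁ = nRT₁/V₁ = 2.88×8.314×408/20.3 = 481 kPa.
Step 1 — Isochoric: V stays 20.3 L; P/T = const ⇒ T₂ = 364 K, P₂ = 429 kPa.
W = 0 (no volume change).
ΔU = nCvΔT = 2.88×12.5×(364−408) = -1580 J.
Q = ΔU = -1580 J.
State after step 1: P = 429 kPa, V = 20.3 L, T = 364 K.
Step 2 — Isothermal: T stays 364 K; PV = const ⇒ V₂ = 57.3 L, P₂ = 152 kPa.
ΔU = 0 (ideal gas, T constant).
W = nRT ln(V₂/V₁) = 2.88×8.314×364×ln(2.82) = 9050 J.
Q = ΔU + W = 9050 J.
Net over both steps: W = 9050 J, Q = 7470 J, ΔU = -1580 J.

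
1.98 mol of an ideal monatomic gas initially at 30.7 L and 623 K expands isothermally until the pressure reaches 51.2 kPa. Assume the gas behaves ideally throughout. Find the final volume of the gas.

P₁ = nRT₁/V₁ = 1.98×8.314×623/30.7 = 334 kPa.
Isothermal: T stays 623 K; PV = const ⇒ V₂ = 200 L, P₂ = 51.2 kPa.

200 L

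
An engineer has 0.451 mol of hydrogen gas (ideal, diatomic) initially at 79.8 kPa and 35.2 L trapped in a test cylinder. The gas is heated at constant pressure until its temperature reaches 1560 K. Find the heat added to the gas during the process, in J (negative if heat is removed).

10600 J

T₁ = P₁V₁/(nR) = 79.8×35.2/(0.451×8.314) = 749 K.
Isobaric: P stays 79.8 kPa; V/T = const ⇒ T₂ = 1560 K, V₂ = 73.3 L.
W = PΔV = 79.8×(73.3−35.2) kPa·L = 3040 J.
ΔU = nCvΔT = 0.451×20.8×(1560−749) = 7600 J.
Q = ΔU + W = nCpΔT = 10600 J.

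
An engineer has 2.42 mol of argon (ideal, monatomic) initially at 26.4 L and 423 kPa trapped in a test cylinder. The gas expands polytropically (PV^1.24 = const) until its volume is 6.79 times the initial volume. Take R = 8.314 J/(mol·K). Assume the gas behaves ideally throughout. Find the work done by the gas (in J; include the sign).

17100 J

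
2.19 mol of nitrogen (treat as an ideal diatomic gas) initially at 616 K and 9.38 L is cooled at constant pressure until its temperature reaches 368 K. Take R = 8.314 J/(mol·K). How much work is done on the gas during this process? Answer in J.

P₁ = nRT₁/V₁ = 2.19×8.314×616/9.38 = 1200 kPa.
Isobaric: P stays 1200 kPa; V/T = const ⇒ T₂ = 368 K, V₂ = 5.60 L.
W = PΔV = 1200×(5.60−9.38) kPa·L = -4520 J.
Work done on the gas = −W_by = 4520 J.

4520 J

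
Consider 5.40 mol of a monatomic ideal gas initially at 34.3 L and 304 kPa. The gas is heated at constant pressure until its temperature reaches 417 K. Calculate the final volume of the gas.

T₁ = P₁V₁/(nR) = 304×34.3/(5.40×8.314) = 232 K.
Isobaric: P stays 304 kPa; V/T = const ⇒ T₂ = 417 K, V₂ = 61.6 L.

61.6 L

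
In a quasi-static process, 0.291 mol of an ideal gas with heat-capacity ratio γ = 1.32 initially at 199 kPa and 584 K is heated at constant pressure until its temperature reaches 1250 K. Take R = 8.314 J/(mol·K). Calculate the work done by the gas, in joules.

V₁ = nRT₁/P₁ = 0.291×8.314×584/199 = 7.10 L.
Isobaric: P stays 199 kPa; V/T = const ⇒ T₂ = 1250 K, V₂ = 15.2 L.
W = PΔV = 199×(15.2−7.10) kPa·L = 1610 J.

1610 J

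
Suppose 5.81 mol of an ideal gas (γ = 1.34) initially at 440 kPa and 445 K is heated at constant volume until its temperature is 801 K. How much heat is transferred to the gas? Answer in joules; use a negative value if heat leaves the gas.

50600 J

V₁ = nRT₁/P₁ = 5.81×8.314×445/440 = 48.9 L.
Isochoric: V stays 48.9 L; P/T = const ⇒ T₂ = 801 K, P₂ = 792 kPa.
W = 0 (no volume change).
ΔU = nCvΔT = 5.81×24.5×(801−445) = 50600 J.
Q = ΔU = 50600 J.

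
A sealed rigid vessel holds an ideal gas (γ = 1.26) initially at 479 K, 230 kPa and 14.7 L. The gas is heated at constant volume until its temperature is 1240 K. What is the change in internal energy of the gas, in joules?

n = P₁V₁/(RT₁) = 230×14.7/(8.314×479) = 0.849 mol.
Isochoric: V stays 14.7 L; P/T = const ⇒ T₂ = 1240 K, P₂ = 595 kPa.
For an ideal gas ΔU = nCvΔT with Cv = R/(γ−1) = 32.0 J/(mol·K).
ΔU = 0.849×32.0×(1240−479) = 20700 J.

20700 J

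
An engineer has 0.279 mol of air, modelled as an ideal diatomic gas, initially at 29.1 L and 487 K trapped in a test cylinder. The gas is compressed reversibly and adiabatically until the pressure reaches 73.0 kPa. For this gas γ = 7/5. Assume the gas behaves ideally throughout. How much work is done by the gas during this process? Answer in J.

P₁ = nRT₁/V₁ = 0.279×8.314×487/29.1 = 38.8 kPa.
Adiabatic: T₂/T₁ = (P₂/P₁)^((γ−1)/γ) ⇒ T₂ = 487×(1.88)^0.286 = 583 K; V₂ = 18.5 L.
ΔU = nCvΔT = 0.279×20.8×(583−487) = 558 J.
Q = 0 for an adiabatic process, so W = −ΔU = -558 J.

-558 J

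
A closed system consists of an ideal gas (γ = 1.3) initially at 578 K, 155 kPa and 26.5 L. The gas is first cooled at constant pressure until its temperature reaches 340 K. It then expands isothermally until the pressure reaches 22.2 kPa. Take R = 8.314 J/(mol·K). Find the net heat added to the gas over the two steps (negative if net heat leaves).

-2630 J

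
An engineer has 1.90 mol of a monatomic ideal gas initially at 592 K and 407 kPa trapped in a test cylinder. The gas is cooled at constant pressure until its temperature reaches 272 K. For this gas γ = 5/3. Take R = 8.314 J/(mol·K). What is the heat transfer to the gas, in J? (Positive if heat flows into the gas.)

-12600 J

V₁ = nRT₁/P₁ = 1.90×8.314×592/407 = 23.0 L.
Isobaric: P stays 407 kPa; V/T = const ⇒ T₂ = 272 K, V₂ = 10.6 L.
W = PΔV = 407×(10.6−23.0) kPa·L = -5050 J.
ΔU = nCvΔT = 1.90×12.5×(272−592) = -7580 J.
Q = ΔU + W = nCpΔT = -12600 J.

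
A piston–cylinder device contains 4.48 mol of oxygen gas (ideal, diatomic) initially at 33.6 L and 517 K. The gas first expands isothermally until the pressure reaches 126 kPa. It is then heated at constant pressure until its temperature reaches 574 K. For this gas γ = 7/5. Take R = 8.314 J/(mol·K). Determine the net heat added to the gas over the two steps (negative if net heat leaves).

36600 J

P₁ = nRT₁/V₁ = 4.48×8.314×517/33.6 = 573 kPa.
Step 1 — Isothermal: T stays 517 K; PV = const ⇒ V₂ = 153 L, P₂ = 126 kPa.
ΔU = 0 (ideal gas, T constant).
W = nRT ln(V₂/V₁) = 4.48×8.314×517×ln(4.55) = 29200 J.
Q = ΔU + W = 29200 J.
State after step 1: P = 126 kPa, V = 153 L, T = 517 K.
Step 2 — Isobaric: P stays 126 kPa; V/T = const ⇒ T₂ = 574 K, V₂ = 170 L.
W = PΔV = 126×(170−153) kPa·L = 2120 J.
ΔU = nCvΔT = 4.48×20.8×(574−517) = 5310 J.
Q = ΔU + W = nCpΔT = 7430 J.
Net over both steps: W = 31300 J, Q = 36600 J, ΔU = 5310 J.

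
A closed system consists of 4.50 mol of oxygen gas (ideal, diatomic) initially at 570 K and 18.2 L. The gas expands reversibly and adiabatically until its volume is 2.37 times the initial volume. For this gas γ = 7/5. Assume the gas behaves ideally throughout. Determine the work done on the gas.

-15600 J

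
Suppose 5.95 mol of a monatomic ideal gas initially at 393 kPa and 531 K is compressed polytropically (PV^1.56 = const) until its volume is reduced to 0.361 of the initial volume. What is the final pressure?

1930 kPa

V₁ = nRT₁/P₁ = 5.95×8.314×531/393 = 66.8 L.
Polytropic n=1.56: T₂ = T₁(V₁/V₂)^(n−1) = 531×(2.77)^0.56 = 939 K; P₂ = P₁(V₁/V₂)^n = 1930 kPa.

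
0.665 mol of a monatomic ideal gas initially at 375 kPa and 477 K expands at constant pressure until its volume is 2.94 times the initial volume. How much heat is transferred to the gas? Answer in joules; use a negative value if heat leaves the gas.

V₁ = nRT₁/P₁ = 0.665×8.314×477/375 = 7.03 L.
Isobaric: P stays 375 kPa; V/T = const ⇒ T₂ = 1400 K, V₂ = 20.7 L.
W = PΔV = 375×(20.7−7.03) kPa·L = 5120 J.
ΔU = nCvΔT = 0.665×12.5×(1400−477) = 7670 J.
Q = ΔU + W = nCpΔT = 12800 J.

12800 J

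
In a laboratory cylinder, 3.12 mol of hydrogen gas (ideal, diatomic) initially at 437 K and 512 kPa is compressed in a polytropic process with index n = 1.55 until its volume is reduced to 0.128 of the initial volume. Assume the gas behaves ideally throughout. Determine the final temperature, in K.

V₁ = nRT₁/P₁ = 3.12×8.314×437/512 = 22.1 L.
Polytropic n=1.55: T₂ = T₁(V₁/V₂)^(n−1) = 437×(7.81)^0.55 = 1350 K; P₂ = P₁(V₁/V₂)^n = 12400 kPa.

1350 K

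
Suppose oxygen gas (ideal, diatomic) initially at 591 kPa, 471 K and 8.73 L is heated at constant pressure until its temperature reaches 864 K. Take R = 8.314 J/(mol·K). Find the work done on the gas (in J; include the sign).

-4310 J

n = P₁V₁/(RT₁) = 591×8.73/(8.314×471) = 1.32 mol.
Isobaric: P stays 591 kPa; V/T = const ⇒ T₂ = 864 K, V₂ = 16.0 L.
W = PΔV = 591×(16.0−8.73) kPa·L = 4310 J.
Work done on the gas = −W_by = -4310 J.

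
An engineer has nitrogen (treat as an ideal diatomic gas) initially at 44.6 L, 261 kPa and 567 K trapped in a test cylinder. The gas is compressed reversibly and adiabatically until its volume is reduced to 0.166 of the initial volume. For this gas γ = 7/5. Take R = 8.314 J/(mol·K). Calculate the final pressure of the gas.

Adiabatic: TV^(γ−1) = const ⇒ T₂ = 567×(6.02)^0.400 = 1160 K; PV^γ = const ⇒ P₂ = 3220 kPa.

3220 kPa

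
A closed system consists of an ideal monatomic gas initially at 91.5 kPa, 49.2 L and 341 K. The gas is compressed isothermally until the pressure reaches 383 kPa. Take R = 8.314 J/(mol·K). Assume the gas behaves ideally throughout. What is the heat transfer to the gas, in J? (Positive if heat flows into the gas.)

-6450 J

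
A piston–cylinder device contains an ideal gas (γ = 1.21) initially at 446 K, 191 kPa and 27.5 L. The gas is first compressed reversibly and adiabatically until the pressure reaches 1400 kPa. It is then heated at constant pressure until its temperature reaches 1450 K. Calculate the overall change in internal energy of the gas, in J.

56300 J

n = P₁V₁/(RT₁) = 191×27.5/(8.314×446) = 1.42 mol.
Step 1 — Adiabatic: T₂/T₁ = (P₂/P₁)^((γ−1)/γ) ⇒ T₂ = 446×(7.33)^0.174 = 630 K; V₂ = 5.30 L.
ΔU = nCvΔT = 1.42×39.6×(630−446) = 10300 J.
Q = 0 for an adiabatic process, so W = −ΔU = -10300 J.
State after step 1: P = 1400 kPa, V = 5.30 L, T = 630 K.
Step 2 — Isobaric: P stays 1400 kPa; V/T = const ⇒ T₂ = 1450 K, V₂ = 12.2 L.
W = PΔV = 1400×(12.2−5.30) kPa·L = 9650 J.
ΔU = nCvΔT = 1.42×39.6×(1450−630) = 46000 J.
Q = ΔU + W = nCpΔT = 55600 J.
Net over both steps: W = -675 J, Q = 55600 J, ΔU = 56300 J.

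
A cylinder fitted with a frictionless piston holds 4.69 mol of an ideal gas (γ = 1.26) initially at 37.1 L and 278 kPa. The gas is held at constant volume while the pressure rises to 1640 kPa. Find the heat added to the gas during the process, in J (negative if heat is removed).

T₁ = P₁V₁/(nR) = 278×37.1/(4.69×8.314) = 265 K.
Isochoric: V stays 37.1 L; P/T = const ⇒ T₂ = 1560 K, P₂ = 1640 kPa.
W = 0 (no volume change).
ΔU = nCvΔT = 4.69×32.0×(1560−265) = 194000 J.
Q = ΔU = 194000 J.

194000 J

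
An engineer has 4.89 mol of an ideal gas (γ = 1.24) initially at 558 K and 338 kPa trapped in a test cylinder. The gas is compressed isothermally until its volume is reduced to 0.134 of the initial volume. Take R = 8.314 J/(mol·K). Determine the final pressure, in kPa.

2520 kPa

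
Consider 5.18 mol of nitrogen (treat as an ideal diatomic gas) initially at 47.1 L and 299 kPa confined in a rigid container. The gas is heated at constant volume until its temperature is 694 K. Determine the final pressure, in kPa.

635 kPa

T₁ = P₁V₁/(nR) = 299×47.1/(5.18×8.314) = 327 K.
Isochoric: V stays 47.1 L; P/T = const ⇒ T₂ = 694 K, P₂ = 635 kPa.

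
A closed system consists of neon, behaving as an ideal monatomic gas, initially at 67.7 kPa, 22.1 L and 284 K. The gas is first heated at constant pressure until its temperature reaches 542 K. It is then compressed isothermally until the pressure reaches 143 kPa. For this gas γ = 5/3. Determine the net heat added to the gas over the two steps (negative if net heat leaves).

n = P₁V₁/(RT₁) = 67.7×22.1/(8.314×284) = 0.634 mol.
Step 1 — Isobaric: P stays 67.7 kPa; V/T = const ⇒ T₂ = 542 K, V₂ = 42.2 L.
W = PΔV = 67.7×(42.2−22.1) kPa·L = 1360 J.
ΔU = nCvΔT = 0.634×12.5×(542−284) = 2040 J.
Q = ΔU + W = nCpΔT = 3400 J.
State after step 1: P = 67.7 kPa, V = 42.2 L, T = 542 K.
Step 2 — Isothermal: T stays 542 K; PV = const ⇒ V₂ = 20.0 L, P₂ = 143 kPa.
ΔU = 0 (ideal gas, T constant).
W = nRT ln(V₂/V₁) = 0.634×8.314×542×ln(0.473) = -2140 J.
Q = ΔU + W = -2140 J.
Net over both steps: W = -776 J, Q = 1260 J, ΔU = 2040 J.

1260 J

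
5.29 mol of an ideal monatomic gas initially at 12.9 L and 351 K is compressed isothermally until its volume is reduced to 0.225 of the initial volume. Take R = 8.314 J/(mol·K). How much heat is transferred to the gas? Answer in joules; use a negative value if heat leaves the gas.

-23000 J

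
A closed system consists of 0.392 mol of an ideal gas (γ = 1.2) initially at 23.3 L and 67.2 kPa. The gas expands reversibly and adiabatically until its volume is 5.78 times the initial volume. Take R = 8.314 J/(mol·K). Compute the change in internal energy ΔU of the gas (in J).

-2320 J

T₁ = P₁V₁/(nR) = 67.2×23.3/(0.392×8.314) = 480 K.
Adiabatic: TV^(γ−1) = const ⇒ T₂ = 480×(0.173)^0.200 = 338 K; PV^γ = const ⇒ P₂ = 8.19 kPa.
For an ideal gas ΔU = nCvΔT with Cv = R/(γ−1) = 41.6 J/(mol·K).
ΔU = 0.392×41.6×(338−480) = -2320 J.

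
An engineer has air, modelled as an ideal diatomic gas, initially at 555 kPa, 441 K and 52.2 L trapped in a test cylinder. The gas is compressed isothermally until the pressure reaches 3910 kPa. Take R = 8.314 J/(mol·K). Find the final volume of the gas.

Isothermal: T stays 441 K; PV = const ⇒ V₂ = 7.41 L, P₂ = 3910 kPa.

7.41 L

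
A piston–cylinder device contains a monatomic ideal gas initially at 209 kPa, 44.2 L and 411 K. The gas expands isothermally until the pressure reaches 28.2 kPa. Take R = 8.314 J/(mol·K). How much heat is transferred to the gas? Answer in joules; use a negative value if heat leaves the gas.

18500 J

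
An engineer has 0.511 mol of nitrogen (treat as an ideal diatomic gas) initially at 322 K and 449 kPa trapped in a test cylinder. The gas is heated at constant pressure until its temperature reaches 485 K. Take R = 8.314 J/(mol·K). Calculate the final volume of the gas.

V₁ = nRT₁/P₁ = 0.511×8.314×322/449 = 3.05 L.
Isobaric: P stays 449 kPa; V/T = const ⇒ T₂ = 485 K, V₂ = 4.59 L.

4.59 L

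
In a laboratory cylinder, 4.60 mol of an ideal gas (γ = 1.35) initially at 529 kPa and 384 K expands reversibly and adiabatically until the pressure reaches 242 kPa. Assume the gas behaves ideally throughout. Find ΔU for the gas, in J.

V₁ = nRT₁/P₁ = 4.60×8.314×384/529 = 27.8 L.
Adiabatic: T₂/T₁ = (P₂/P₁)^((γ−1)/γ) ⇒ T₂ = 384×(0.457)^0.259 = 314 K; V₂ = 49.5 L.
For an ideal gas ΔU = nCvΔT with Cv = R/(γ−1) = 23.8 J/(mol·K).
ΔU = 4.60×23.8×(314−384) = -7700 J.

-7700 J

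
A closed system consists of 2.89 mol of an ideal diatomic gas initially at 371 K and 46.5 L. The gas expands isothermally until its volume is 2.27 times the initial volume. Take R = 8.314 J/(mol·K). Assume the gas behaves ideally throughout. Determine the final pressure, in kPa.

P₁ = nRT₁/V₁ = 2.89×8.314×371/46.5 = 192 kPa.
Isothermal: T stays 371 K; PV = const ⇒ V₂ = 106 L, P₂ = 84.5 kPa.

84.5 kPa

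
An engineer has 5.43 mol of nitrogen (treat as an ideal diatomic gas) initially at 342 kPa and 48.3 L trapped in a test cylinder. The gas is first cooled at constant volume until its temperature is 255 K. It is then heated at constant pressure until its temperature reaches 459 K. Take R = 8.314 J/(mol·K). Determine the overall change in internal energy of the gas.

T₁ = P₁V₁/(nR) = 342×48.3/(5.43×8.314) = 366 K.
Step 1 — Isochoric: V stays 48.3 L; P/T = const ⇒ T₂ = 255 K, P₂ = 238 kPa.
W = 0 (no volume change).
ΔU = nCvΔT = 5.43×20.8×(255−366) = -12500 J.
Q = ΔU = -12500 J.
State after step 1: P = 238 kPa, V = 48.3 L, T = 255 K.
Step 2 — Isobaric: P stays 238 kPa; V/T = const ⇒ T₂ = 459 K, V₂ = 86.9 L.
W = PΔV = 238×(86.9−48.3) kPa·L = 9210 J.
ΔU = nCvΔT = 5.43×20.8×(459−255) = 23000 J.
Q = ΔU + W = nCpΔT = 32200 J.
Net over both steps: W = 9210 J, Q = 19700 J, ΔU = 10500 J.

10500 J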